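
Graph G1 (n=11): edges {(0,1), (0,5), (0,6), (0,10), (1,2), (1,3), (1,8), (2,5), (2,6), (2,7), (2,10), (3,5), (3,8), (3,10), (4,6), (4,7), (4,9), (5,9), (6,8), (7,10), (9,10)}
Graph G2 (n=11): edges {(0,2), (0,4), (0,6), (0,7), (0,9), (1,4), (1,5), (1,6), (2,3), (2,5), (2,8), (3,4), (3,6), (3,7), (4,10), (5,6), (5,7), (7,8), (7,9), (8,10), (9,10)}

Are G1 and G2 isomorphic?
Yes, isomorphic

The graphs are isomorphic.
One valid mapping φ: V(G1) → V(G2): 0→3, 1→6, 2→0, 3→5, 4→10, 5→2, 6→4, 7→9, 8→1, 9→8, 10→7

Verify φ preserves adjacency — for each edge of G1, its image is an edge of G2:
  (0,1) → (φ(0),φ(1)) = (3,6) ∈ E(G2) ✓
  (0,5) → (φ(0),φ(5)) = (2,3) ∈ E(G2) ✓
  (0,6) → (φ(0),φ(6)) = (3,4) ∈ E(G2) ✓
  (0,10) → (φ(0),φ(10)) = (3,7) ∈ E(G2) ✓
  (1,2) → (φ(1),φ(2)) = (0,6) ∈ E(G2) ✓
  (1,3) → (φ(1),φ(3)) = (5,6) ∈ E(G2) ✓
  (1,8) → (φ(1),φ(8)) = (1,6) ∈ E(G2) ✓
  (2,5) → (φ(2),φ(5)) = (0,2) ∈ E(G2) ✓
  (2,6) → (φ(2),φ(6)) = (0,4) ∈ E(G2) ✓
  (2,7) → (φ(2),φ(7)) = (0,9) ∈ E(G2) ✓
  (2,10) → (φ(2),φ(10)) = (0,7) ∈ E(G2) ✓
  (3,5) → (φ(3),φ(5)) = (2,5) ∈ E(G2) ✓
  (3,8) → (φ(3),φ(8)) = (1,5) ∈ E(G2) ✓
  (3,10) → (φ(3),φ(10)) = (5,7) ∈ E(G2) ✓
  (4,6) → (φ(4),φ(6)) = (4,10) ∈ E(G2) ✓
  (4,7) → (φ(4),φ(7)) = (9,10) ∈ E(G2) ✓
  (4,9) → (φ(4),φ(9)) = (8,10) ∈ E(G2) ✓
  (5,9) → (φ(5),φ(9)) = (2,8) ∈ E(G2) ✓
  (6,8) → (φ(6),φ(8)) = (1,4) ∈ E(G2) ✓
  (7,10) → (φ(7),φ(10)) = (7,9) ∈ E(G2) ✓
  (9,10) → (φ(9),φ(10)) = (7,8) ∈ E(G2) ✓
All 21 edges of G1 map to edges of G2, and |E(G1)| = |E(G2)| = 21, so φ is a bijection on edges as well as vertices. Hence G1 ≅ G2.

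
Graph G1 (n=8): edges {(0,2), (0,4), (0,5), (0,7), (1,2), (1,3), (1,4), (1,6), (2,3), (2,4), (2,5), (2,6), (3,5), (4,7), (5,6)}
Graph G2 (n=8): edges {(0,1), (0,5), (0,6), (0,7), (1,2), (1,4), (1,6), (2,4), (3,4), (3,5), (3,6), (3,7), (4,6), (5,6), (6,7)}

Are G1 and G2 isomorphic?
Yes, isomorphic

The graphs are isomorphic.
One valid mapping φ: V(G1) → V(G2): 0→1, 1→3, 2→6, 3→7, 4→4, 5→0, 6→5, 7→2

Verify φ preserves adjacency — for each edge of G1, its image is an edge of G2:
  (0,2) → (φ(0),φ(2)) = (1,6) ∈ E(G2) ✓
  (0,4) → (φ(0),φ(4)) = (1,4) ∈ E(G2) ✓
  (0,5) → (φ(0),φ(5)) = (0,1) ∈ E(G2) ✓
  (0,7) → (φ(0),φ(7)) = (1,2) ∈ E(G2) ✓
  (1,2) → (φ(1),φ(2)) = (3,6) ∈ E(G2) ✓
  (1,3) → (φ(1),φ(3)) = (3,7) ∈ E(G2) ✓
  (1,4) → (φ(1),φ(4)) = (3,4) ∈ E(G2) ✓
  (1,6) → (φ(1),φ(6)) = (3,5) ∈ E(G2) ✓
  (2,3) → (φ(2),φ(3)) = (6,7) ∈ E(G2) ✓
  (2,4) → (φ(2),φ(4)) = (4,6) ∈ E(G2) ✓
  (2,5) → (φ(2),φ(5)) = (0,6) ∈ E(G2) ✓
  (2,6) → (φ(2),φ(6)) = (5,6) ∈ E(G2) ✓
  (3,5) → (φ(3),φ(5)) = (0,7) ∈ E(G2) ✓
  (4,7) → (φ(4),φ(7)) = (2,4) ∈ E(G2) ✓
  (5,6) → (φ(5),φ(6)) = (0,5) ∈ E(G2) ✓
All 15 edges of G1 map to edges of G2, and |E(G1)| = |E(G2)| = 15, so φ is a bijection on edges as well as vertices. Hence G1 ≅ G2.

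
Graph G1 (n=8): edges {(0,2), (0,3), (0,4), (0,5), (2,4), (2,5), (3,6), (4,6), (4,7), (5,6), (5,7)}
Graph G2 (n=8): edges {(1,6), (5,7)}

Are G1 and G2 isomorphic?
No, not isomorphic

The graphs are NOT isomorphic.

Connected components of G1: 2 component(s) with vertex sets [[1], [0, 2, 3, 4, 5, 6, 7]], sizes [1, 7].
Connected components of G2: 6 component(s) with vertex sets [[0], [2], [3], [4], [1, 6], [5, 7]], sizes [1, 1, 1, 1, 2, 2].
The number of connected components (and the multiset of component sizes) is an isomorphism invariant — an isomorphism maps each component of G1 bijectively onto a component of G2. Since G1 has 2 component(s) and G2 has 6, they cannot be isomorphic.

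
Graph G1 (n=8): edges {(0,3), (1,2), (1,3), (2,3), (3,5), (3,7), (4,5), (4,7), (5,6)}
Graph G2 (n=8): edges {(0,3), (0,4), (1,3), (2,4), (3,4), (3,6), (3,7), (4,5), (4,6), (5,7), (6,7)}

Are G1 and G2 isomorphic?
No, not isomorphic

The graphs are NOT isomorphic.

Degrees in G1: deg(0)=1, deg(1)=2, deg(2)=2, deg(3)=5, deg(4)=2, deg(5)=3, deg(6)=1, deg(7)=2.
Sorted degree sequence of G1: [5, 3, 2, 2, 2, 2, 1, 1].
Degrees in G2: deg(0)=2, deg(1)=1, deg(2)=1, deg(3)=5, deg(4)=5, deg(5)=2, deg(6)=3, deg(7)=3.
Sorted degree sequence of G2: [5, 5, 3, 3, 2, 2, 1, 1].
The (sorted) degree sequence is an isomorphism invariant, so since G1 and G2 have different degree sequences they cannot be isomorphic.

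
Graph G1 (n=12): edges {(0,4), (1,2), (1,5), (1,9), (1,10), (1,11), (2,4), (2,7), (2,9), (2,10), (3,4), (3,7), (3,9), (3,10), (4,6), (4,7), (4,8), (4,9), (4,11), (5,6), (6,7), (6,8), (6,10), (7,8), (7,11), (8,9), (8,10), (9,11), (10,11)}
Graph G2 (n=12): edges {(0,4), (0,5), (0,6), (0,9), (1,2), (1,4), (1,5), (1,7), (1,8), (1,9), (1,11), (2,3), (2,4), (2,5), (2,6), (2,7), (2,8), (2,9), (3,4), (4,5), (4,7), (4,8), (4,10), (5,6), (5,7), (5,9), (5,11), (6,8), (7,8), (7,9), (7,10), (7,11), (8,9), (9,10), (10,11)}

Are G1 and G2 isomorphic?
No, not isomorphic

The graphs are NOT isomorphic.

Degrees in G1: deg(0)=1, deg(1)=5, deg(2)=5, deg(3)=4, deg(4)=8, deg(5)=2, deg(6)=5, deg(7)=6, deg(8)=5, deg(9)=6, deg(10)=6, deg(11)=5.
Sorted degree sequence of G1: [8, 6, 6, 6, 5, 5, 5, 5, 5, 4, 2, 1].
Degrees in G2: deg(0)=4, deg(1)=7, deg(2)=8, deg(3)=2, deg(4)=8, deg(5)=8, deg(6)=4, deg(7)=8, deg(8)=6, deg(9)=7, deg(10)=4, deg(11)=4.
Sorted degree sequence of G2: [8, 8, 8, 8, 7, 7, 6, 4, 4, 4, 4, 2].
The (sorted) degree sequence is an isomorphism invariant, so since G1 and G2 have different degree sequences they cannot be isomorphic.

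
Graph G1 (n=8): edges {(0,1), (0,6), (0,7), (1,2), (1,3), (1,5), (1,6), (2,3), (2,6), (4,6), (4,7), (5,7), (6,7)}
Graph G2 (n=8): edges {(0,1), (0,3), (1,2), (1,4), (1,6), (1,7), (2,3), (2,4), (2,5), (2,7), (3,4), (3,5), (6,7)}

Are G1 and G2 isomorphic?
Yes, isomorphic

The graphs are isomorphic.
One valid mapping φ: V(G1) → V(G2): 0→4, 1→1, 2→7, 3→6, 4→5, 5→0, 6→2, 7→3

Verify φ preserves adjacency — for each edge of G1, its image is an edge of G2:
  (0,1) → (φ(0),φ(1)) = (1,4) ∈ E(G2) ✓
  (0,6) → (φ(0),φ(6)) = (2,4) ∈ E(G2) ✓
  (0,7) → (φ(0),φ(7)) = (3,4) ∈ E(G2) ✓
  (1,2) → (φ(1),φ(2)) = (1,7) ∈ E(G2) ✓
  (1,3) → (φ(1),φ(3)) = (1,6) ∈ E(G2) ✓
  (1,5) → (φ(1),φ(5)) = (0,1) ∈ E(G2) ✓
  (1,6) → (φ(1),φ(6)) = (1,2) ∈ E(G2) ✓
  (2,3) → (φ(2),φ(3)) = (6,7) ∈ E(G2) ✓
  (2,6) → (φ(2),φ(6)) = (2,7) ∈ E(G2) ✓
  (4,6) → (φ(4),φ(6)) = (2,5) ∈ E(G2) ✓
  (4,7) → (φ(4),φ(7)) = (3,5) ∈ E(G2) ✓
  (5,7) → (φ(5),φ(7)) = (0,3) ∈ E(G2) ✓
  (6,7) → (φ(6),φ(7)) = (2,3) ∈ E(G2) ✓
All 13 edges of G1 map to edges of G2, and |E(G1)| = |E(G2)| = 13, so φ is a bijection on edges as well as vertices. Hence G1 ≅ G2.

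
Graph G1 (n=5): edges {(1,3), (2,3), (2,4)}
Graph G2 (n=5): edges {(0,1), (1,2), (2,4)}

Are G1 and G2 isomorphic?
Yes, isomorphic

The graphs are isomorphic.
One valid mapping φ: V(G1) → V(G2): 0→3, 1→0, 2→2, 3→1, 4→4

Verify φ preserves adjacency — for each edge of G1, its image is an edge of G2:
  (1,3) → (φ(1),φ(3)) = (0,1) ∈ E(G2) ✓
  (2,3) → (φ(2),φ(3)) = (1,2) ∈ E(G2) ✓
  (2,4) → (φ(2),φ(4)) = (2,4) ∈ E(G2) ✓
All 3 edges of G1 map to edges of G2, and |E(G1)| = |E(G2)| = 3, so φ is a bijection on edges as well as vertices. Hence G1 ≅ G2.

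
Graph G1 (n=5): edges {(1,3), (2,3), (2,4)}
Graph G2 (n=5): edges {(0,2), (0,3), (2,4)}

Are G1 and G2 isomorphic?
Yes, isomorphic

The graphs are isomorphic.
One valid mapping φ: V(G1) → V(G2): 0→1, 1→3, 2→2, 3→0, 4→4

Verify φ preserves adjacency — for each edge of G1, its image is an edge of G2:
  (1,3) → (φ(1),φ(3)) = (0,3) ∈ E(G2) ✓
  (2,3) → (φ(2),φ(3)) = (0,2) ∈ E(G2) ✓
  (2,4) → (φ(2),φ(4)) = (2,4) ∈ E(G2) ✓
All 3 edges of G1 map to edges of G2, and |E(G1)| = |E(G2)| = 3, so φ is a bijection on edges as well as vertices. Hence G1 ≅ G2.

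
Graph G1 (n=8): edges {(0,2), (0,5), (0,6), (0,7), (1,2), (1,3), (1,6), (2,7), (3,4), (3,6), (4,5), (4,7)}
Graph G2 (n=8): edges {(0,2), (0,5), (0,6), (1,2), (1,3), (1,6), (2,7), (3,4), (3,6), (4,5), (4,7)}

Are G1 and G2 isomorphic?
No, not isomorphic

The graphs are NOT isomorphic.

Counting edges: G1 has 12 edge(s); G2 has 11 edge(s).
Edge count is an isomorphism invariant (a bijection on vertices induces a bijection on edges), so differing edge counts rule out isomorphism.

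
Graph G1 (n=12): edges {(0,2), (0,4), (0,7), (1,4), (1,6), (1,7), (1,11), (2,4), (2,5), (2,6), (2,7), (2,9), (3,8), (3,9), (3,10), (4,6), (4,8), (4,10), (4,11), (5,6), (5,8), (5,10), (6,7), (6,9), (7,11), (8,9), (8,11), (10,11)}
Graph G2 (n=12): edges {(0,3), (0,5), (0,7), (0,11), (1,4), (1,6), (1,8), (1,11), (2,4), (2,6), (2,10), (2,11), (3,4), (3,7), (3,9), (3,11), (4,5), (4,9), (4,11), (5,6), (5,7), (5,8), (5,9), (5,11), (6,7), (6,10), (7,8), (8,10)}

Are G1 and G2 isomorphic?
Yes, isomorphic

The graphs are isomorphic.
One valid mapping φ: V(G1) → V(G2): 0→9, 1→0, 2→4, 3→10, 4→5, 5→1, 6→11, 7→3, 8→6, 9→2, 10→8, 11→7

Verify φ preserves adjacency — for each edge of G1, its image is an edge of G2:
  (0,2) → (φ(0),φ(2)) = (4,9) ∈ E(G2) ✓
  (0,4) → (φ(0),φ(4)) = (5,9) ∈ E(G2) ✓
  (0,7) → (φ(0),φ(7)) = (3,9) ∈ E(G2) ✓
  (1,4) → (φ(1),φ(4)) = (0,5) ∈ E(G2) ✓
  (1,6) → (φ(1),φ(6)) = (0,11) ∈ E(G2) ✓
  (1,7) → (φ(1),φ(7)) = (0,3) ∈ E(G2) ✓
  (1,11) → (φ(1),φ(11)) = (0,7) ∈ E(G2) ✓
  (2,4) → (φ(2),φ(4)) = (4,5) ∈ E(G2) ✓
  (2,5) → (φ(2),φ(5)) = (1,4) ∈ E(G2) ✓
  (2,6) → (φ(2),φ(6)) = (4,11) ∈ E(G2) ✓
  (2,7) → (φ(2),φ(7)) = (3,4) ∈ E(G2) ✓
  (2,9) → (φ(2),φ(9)) = (2,4) ∈ E(G2) ✓
  (3,8) → (φ(3),φ(8)) = (6,10) ∈ E(G2) ✓
  (3,9) → (φ(3),φ(9)) = (2,10) ∈ E(G2) ✓
  (3,10) → (φ(3),φ(10)) = (8,10) ∈ E(G2) ✓
  (4,6) → (φ(4),φ(6)) = (5,11) ∈ E(G2) ✓
  (4,8) → (φ(4),φ(8)) = (5,6) ∈ E(G2) ✓
  (4,10) → (φ(4),φ(10)) = (5,8) ∈ E(G2) ✓
  (4,11) → (φ(4),φ(11)) = (5,7) ∈ E(G2) ✓
  (5,6) → (φ(5),φ(6)) = (1,11) ∈ E(G2) ✓
  (5,8) → (φ(5),φ(8)) = (1,6) ∈ E(G2) ✓
  (5,10) → (φ(5),φ(10)) = (1,8) ∈ E(G2) ✓
  (6,7) → (φ(6),φ(7)) = (3,11) ∈ E(G2) ✓
  (6,9) → (φ(6),φ(9)) = (2,11) ∈ E(G2) ✓
  (7,11) → (φ(7),φ(11)) = (3,7) ∈ E(G2) ✓
  (8,9) → (φ(8),φ(9)) = (2,6) ∈ E(G2) ✓
  (8,11) → (φ(8),φ(11)) = (6,7) ∈ E(G2) ✓
  (10,11) → (φ(10),φ(11)) = (7,8) ∈ E(G2) ✓
All 28 edges of G1 map to edges of G2, and |E(G1)| = |E(G2)| = 28, so φ is a bijection on edges as well as vertices. Hence G1 ≅ G2.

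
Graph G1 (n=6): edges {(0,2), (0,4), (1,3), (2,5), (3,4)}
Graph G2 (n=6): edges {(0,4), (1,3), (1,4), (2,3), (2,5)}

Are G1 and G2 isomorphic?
Yes, isomorphic

The graphs are isomorphic.
One valid mapping φ: V(G1) → V(G2): 0→3, 1→0, 2→2, 3→4, 4→1, 5→5

Verify φ preserves adjacency — for each edge of G1, its image is an edge of G2:
  (0,2) → (φ(0),φ(2)) = (2,3) ∈ E(G2) ✓
  (0,4) → (φ(0),φ(4)) = (1,3) ∈ E(G2) ✓
  (1,3) → (φ(1),φ(3)) = (0,4) ∈ E(G2) ✓
  (2,5) → (φ(2),φ(5)) = (2,5) ∈ E(G2) ✓
  (3,4) → (φ(3),φ(4)) = (1,4) ∈ E(G2) ✓
All 5 edges of G1 map to edges of G2, and |E(G1)| = |E(G2)| = 5, so φ is a bijection on edges as well as vertices. Hence G1 ≅ G2.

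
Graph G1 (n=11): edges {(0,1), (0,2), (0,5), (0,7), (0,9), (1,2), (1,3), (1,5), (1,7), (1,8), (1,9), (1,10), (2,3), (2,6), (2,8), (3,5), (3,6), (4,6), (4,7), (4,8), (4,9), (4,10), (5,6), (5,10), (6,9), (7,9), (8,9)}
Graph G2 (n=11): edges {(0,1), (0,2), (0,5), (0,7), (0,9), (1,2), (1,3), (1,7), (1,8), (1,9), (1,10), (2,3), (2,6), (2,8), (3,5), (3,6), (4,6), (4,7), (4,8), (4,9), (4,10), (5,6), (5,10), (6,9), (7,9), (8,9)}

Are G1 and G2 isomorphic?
No, not isomorphic

The graphs are NOT isomorphic.

Counting edges: G1 has 27 edge(s); G2 has 26 edge(s).
Edge count is an isomorphism invariant (a bijection on vertices induces a bijection on edges), so differing edge counts rule out isomorphism.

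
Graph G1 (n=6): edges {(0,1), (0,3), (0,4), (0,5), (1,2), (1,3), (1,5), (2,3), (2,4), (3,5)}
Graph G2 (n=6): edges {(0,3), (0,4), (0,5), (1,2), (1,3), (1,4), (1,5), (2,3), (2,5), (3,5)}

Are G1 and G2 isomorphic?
Yes, isomorphic

The graphs are isomorphic.
One valid mapping φ: V(G1) → V(G2): 0→1, 1→5, 2→0, 3→3, 4→4, 5→2

Verify φ preserves adjacency — for each edge of G1, its image is an edge of G2:
  (0,1) → (φ(0),φ(1)) = (1,5) ∈ E(G2) ✓
  (0,3) → (φ(0),φ(3)) = (1,3) ∈ E(G2) ✓
  (0,4) → (φ(0),φ(4)) = (1,4) ∈ E(G2) ✓
  (0,5) → (φ(0),φ(5)) = (1,2) ∈ E(G2) ✓
  (1,2) → (φ(1),φ(2)) = (0,5) ∈ E(G2) ✓
  (1,3) → (φ(1),φ(3)) = (3,5) ∈ E(G2) ✓
  (1,5) → (φ(1),φ(5)) = (2,5) ∈ E(G2) ✓
  (2,3) → (φ(2),φ(3)) = (0,3) ∈ E(G2) ✓
  (2,4) → (φ(2),φ(4)) = (0,4) ∈ E(G2) ✓
  (3,5) → (φ(3),φ(5)) = (2,3) ∈ E(G2) ✓
All 10 edges of G1 map to edges of G2, and |E(G1)| = |E(G2)| = 10, so φ is a bijection on edges as well as vertices. Hence G1 ≅ G2.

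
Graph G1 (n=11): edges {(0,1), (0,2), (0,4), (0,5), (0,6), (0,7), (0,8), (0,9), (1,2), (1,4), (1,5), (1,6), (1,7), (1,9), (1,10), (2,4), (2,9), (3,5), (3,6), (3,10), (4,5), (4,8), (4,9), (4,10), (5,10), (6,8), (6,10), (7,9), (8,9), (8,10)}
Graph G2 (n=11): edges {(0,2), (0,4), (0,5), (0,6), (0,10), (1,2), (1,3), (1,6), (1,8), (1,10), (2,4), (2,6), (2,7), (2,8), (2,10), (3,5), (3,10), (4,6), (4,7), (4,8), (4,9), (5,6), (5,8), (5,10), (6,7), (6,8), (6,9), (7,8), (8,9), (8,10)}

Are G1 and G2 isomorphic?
Yes, isomorphic

The graphs are isomorphic.
One valid mapping φ: V(G1) → V(G2): 0→6, 1→8, 2→7, 3→3, 4→2, 5→1, 6→5, 7→9, 8→0, 9→4, 10→10

Verify φ preserves adjacency — for each edge of G1, its image is an edge of G2:
  (0,1) → (φ(0),φ(1)) = (6,8) ∈ E(G2) ✓
  (0,2) → (φ(0),φ(2)) = (6,7) ∈ E(G2) ✓
  (0,4) → (φ(0),φ(4)) = (2,6) ∈ E(G2) ✓
  (0,5) → (φ(0),φ(5)) = (1,6) ∈ E(G2) ✓
  (0,6) → (φ(0),φ(6)) = (5,6) ∈ E(G2) ✓
  (0,7) → (φ(0),φ(7)) = (6,9) ∈ E(G2) ✓
  (0,8) → (φ(0),φ(8)) = (0,6) ∈ E(G2) ✓
  (0,9) → (φ(0),φ(9)) = (4,6) ∈ E(G2) ✓
  (1,2) → (φ(1),φ(2)) = (7,8) ∈ E(G2) ✓
  (1,4) → (φ(1),φ(4)) = (2,8) ∈ E(G2) ✓
  (1,5) → (φ(1),φ(5)) = (1,8) ∈ E(G2) ✓
  (1,6) → (φ(1),φ(6)) = (5,8) ∈ E(G2) ✓
  (1,7) → (φ(1),φ(7)) = (8,9) ∈ E(G2) ✓
  (1,9) → (φ(1),φ(9)) = (4,8) ∈ E(G2) ✓
  (1,10) → (φ(1),φ(10)) = (8,10) ∈ E(G2) ✓
  (2,4) → (φ(2),φ(4)) = (2,7) ∈ E(G2) ✓
  (2,9) → (φ(2),φ(9)) = (4,7) ∈ E(G2) ✓
  (3,5) → (φ(3),φ(5)) = (1,3) ∈ E(G2) ✓
  (3,6) → (φ(3),φ(6)) = (3,5) ∈ E(G2) ✓
  (3,10) → (φ(3),φ(10)) = (3,10) ∈ E(G2) ✓
  (4,5) → (φ(4),φ(5)) = (1,2) ∈ E(G2) ✓
  (4,8) → (φ(4),φ(8)) = (0,2) ∈ E(G2) ✓
  (4,9) → (φ(4),φ(9)) = (2,4) ∈ E(G2) ✓
  (4,10) → (φ(4),φ(10)) = (2,10) ∈ E(G2) ✓
  (5,10) → (φ(5),φ(10)) = (1,10) ∈ E(G2) ✓
  (6,8) → (φ(6),φ(8)) = (0,5) ∈ E(G2) ✓
  (6,10) → (φ(6),φ(10)) = (5,10) ∈ E(G2) ✓
  (7,9) → (φ(7),φ(9)) = (4,9) ∈ E(G2) ✓
  (8,9) → (φ(8),φ(9)) = (0,4) ∈ E(G2) ✓
  (8,10) → (φ(8),φ(10)) = (0,10) ∈ E(G2) ✓
All 30 edges of G1 map to edges of G2, and |E(G1)| = |E(G2)| = 30, so φ is a bijection on edges as well as vertices. Hence G1 ≅ G2.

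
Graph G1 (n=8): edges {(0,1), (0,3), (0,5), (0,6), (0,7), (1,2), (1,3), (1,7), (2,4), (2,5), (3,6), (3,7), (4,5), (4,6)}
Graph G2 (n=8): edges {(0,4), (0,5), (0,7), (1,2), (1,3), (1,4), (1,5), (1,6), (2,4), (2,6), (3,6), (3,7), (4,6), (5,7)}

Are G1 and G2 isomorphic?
Yes, isomorphic

The graphs are isomorphic.
One valid mapping φ: V(G1) → V(G2): 0→1, 1→4, 2→0, 3→6, 4→7, 5→5, 6→3, 7→2

Verify φ preserves adjacency — for each edge of G1, its image is an edge of G2:
  (0,1) → (φ(0),φ(1)) = (1,4) ∈ E(G2) ✓
  (0,3) → (φ(0),φ(3)) = (1,6) ∈ E(G2) ✓
  (0,5) → (φ(0),φ(5)) = (1,5) ∈ E(G2) ✓
  (0,6) → (φ(0),φ(6)) = (1,3) ∈ E(G2) ✓
  (0,7) → (φ(0),φ(7)) = (1,2) ∈ E(G2) ✓
  (1,2) → (φ(1),φ(2)) = (0,4) ∈ E(G2) ✓
  (1,3) → (φ(1),φ(3)) = (4,6) ∈ E(G2) ✓
  (1,7) → (φ(1),φ(7)) = (2,4) ∈ E(G2) ✓
  (2,4) → (φ(2),φ(4)) = (0,7) ∈ E(G2) ✓
  (2,5) → (φ(2),φ(5)) = (0,5) ∈ E(G2) ✓
  (3,6) → (φ(3),φ(6)) = (3,6) ∈ E(G2) ✓
  (3,7) → (φ(3),φ(7)) = (2,6) ∈ E(G2) ✓
  (4,5) → (φ(4),φ(5)) = (5,7) ∈ E(G2) ✓
  (4,6) → (φ(4),φ(6)) = (3,7) ∈ E(G2) ✓
All 14 edges of G1 map to edges of G2, and |E(G1)| = |E(G2)| = 14, so φ is a bijection on edges as well as vertices. Hence G1 ≅ G2.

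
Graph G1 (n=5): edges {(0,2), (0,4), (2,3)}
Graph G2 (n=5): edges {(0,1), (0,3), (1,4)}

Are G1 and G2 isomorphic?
Yes, isomorphic

The graphs are isomorphic.
One valid mapping φ: V(G1) → V(G2): 0→0, 1→2, 2→1, 3→4, 4→3

Verify φ preserves adjacency — for each edge of G1, its image is an edge of G2:
  (0,2) → (φ(0),φ(2)) = (0,1) ∈ E(G2) ✓
  (0,4) → (φ(0),φ(4)) = (0,3) ∈ E(G2) ✓
  (2,3) → (φ(2),φ(3)) = (1,4) ∈ E(G2) ✓
All 3 edges of G1 map to edges of G2, and |E(G1)| = |E(G2)| = 3, so φ is a bijection on edges as well as vertices. Hence G1 ≅ G2.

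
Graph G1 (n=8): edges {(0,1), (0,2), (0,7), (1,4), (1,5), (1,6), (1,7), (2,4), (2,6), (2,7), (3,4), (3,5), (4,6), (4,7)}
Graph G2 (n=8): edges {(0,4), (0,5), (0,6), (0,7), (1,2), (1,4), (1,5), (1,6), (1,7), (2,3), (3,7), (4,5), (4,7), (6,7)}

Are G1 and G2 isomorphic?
Yes, isomorphic

The graphs are isomorphic.
One valid mapping φ: V(G1) → V(G2): 0→5, 1→1, 2→0, 3→3, 4→7, 5→2, 6→6, 7→4

Verify φ preserves adjacency — for each edge of G1, its image is an edge of G2:
  (0,1) → (φ(0),φ(1)) = (1,5) ∈ E(G2) ✓
  (0,2) → (φ(0),φ(2)) = (0,5) ∈ E(G2) ✓
  (0,7) → (φ(0),φ(7)) = (4,5) ∈ E(G2) ✓
  (1,4) → (φ(1),φ(4)) = (1,7) ∈ E(G2) ✓
  (1,5) → (φ(1),φ(5)) = (1,2) ∈ E(G2) ✓
  (1,6) → (φ(1),φ(6)) = (1,6) ∈ E(G2) ✓
  (1,7) → (φ(1),φ(7)) = (1,4) ∈ E(G2) ✓
  (2,4) → (φ(2),φ(4)) = (0,7) ∈ E(G2) ✓
  (2,6) → (φ(2),φ(6)) = (0,6) ∈ E(G2) ✓
  (2,7) → (φ(2),φ(7)) = (0,4) ∈ E(G2) ✓
  (3,4) → (φ(3),φ(4)) = (3,7) ∈ E(G2) ✓
  (3,5) → (φ(3),φ(5)) = (2,3) ∈ E(G2) ✓
  (4,6) → (φ(4),φ(6)) = (6,7) ∈ E(G2) ✓
  (4,7) → (φ(4),φ(7)) = (4,7) ∈ E(G2) ✓
All 14 edges of G1 map to edges of G2, and |E(G1)| = |E(G2)| = 14, so φ is a bijection on edges as well as vertices. Hence G1 ≅ G2.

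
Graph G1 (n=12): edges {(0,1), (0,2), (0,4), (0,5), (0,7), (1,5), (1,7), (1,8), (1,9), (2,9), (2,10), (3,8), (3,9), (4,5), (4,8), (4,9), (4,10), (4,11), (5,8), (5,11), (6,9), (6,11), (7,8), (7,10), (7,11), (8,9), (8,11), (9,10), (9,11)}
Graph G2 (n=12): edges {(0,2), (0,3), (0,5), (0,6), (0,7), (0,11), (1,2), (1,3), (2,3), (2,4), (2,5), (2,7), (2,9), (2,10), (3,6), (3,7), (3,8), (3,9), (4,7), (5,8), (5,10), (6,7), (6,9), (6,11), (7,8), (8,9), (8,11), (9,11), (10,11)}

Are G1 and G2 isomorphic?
Yes, isomorphic

The graphs are isomorphic.
One valid mapping φ: V(G1) → V(G2): 0→11, 1→9, 2→10, 3→1, 4→0, 5→6, 6→4, 7→8, 8→3, 9→2, 10→5, 11→7

Verify φ preserves adjacency — for each edge of G1, its image is an edge of G2:
  (0,1) → (φ(0),φ(1)) = (9,11) ∈ E(G2) ✓
  (0,2) → (φ(0),φ(2)) = (10,11) ∈ E(G2) ✓
  (0,4) → (φ(0),φ(4)) = (0,11) ∈ E(G2) ✓
  (0,5) → (φ(0),φ(5)) = (6,11) ∈ E(G2) ✓
  (0,7) → (φ(0),φ(7)) = (8,11) ∈ E(G2) ✓
  (1,5) → (φ(1),φ(5)) = (6,9) ∈ E(G2) ✓
  (1,7) → (φ(1),φ(7)) = (8,9) ∈ E(G2) ✓
  (1,8) → (φ(1),φ(8)) = (3,9) ∈ E(G2) ✓
  (1,9) → (φ(1),φ(9)) = (2,9) ∈ E(G2) ✓
  (2,9) → (φ(2),φ(9)) = (2,10) ∈ E(G2) ✓
  (2,10) → (φ(2),φ(10)) = (5,10) ∈ E(G2) ✓
  (3,8) → (φ(3),φ(8)) = (1,3) ∈ E(G2) ✓
  (3,9) → (φ(3),φ(9)) = (1,2) ∈ E(G2) ✓
  (4,5) → (φ(4),φ(5)) = (0,6) ∈ E(G2) ✓
  (4,8) → (φ(4),φ(8)) = (0,3) ∈ E(G2) ✓
  (4,9) → (φ(4),φ(9)) = (0,2) ∈ E(G2) ✓
  (4,10) → (φ(4),φ(10)) = (0,5) ∈ E(G2) ✓
  (4,11) → (φ(4),φ(11)) = (0,7) ∈ E(G2) ✓
  (5,8) → (φ(5),φ(8)) = (3,6) ∈ E(G2) ✓
  (5,11) → (φ(5),φ(11)) = (6,7) ∈ E(G2) ✓
  (6,9) → (φ(6),φ(9)) = (2,4) ∈ E(G2) ✓
  (6,11) → (φ(6),φ(11)) = (4,7) ∈ E(G2) ✓
  (7,8) → (φ(7),φ(8)) = (3,8) ∈ E(G2) ✓
  (7,10) → (φ(7),φ(10)) = (5,8) ∈ E(G2) ✓
  (7,11) → (φ(7),φ(11)) = (7,8) ∈ E(G2) ✓
  (8,9) → (φ(8),φ(9)) = (2,3) ∈ E(G2) ✓
  (8,11) → (φ(8),φ(11)) = (3,7) ∈ E(G2) ✓
  (9,10) → (φ(9),φ(10)) = (2,5) ∈ E(G2) ✓
  (9,11) → (φ(9),φ(11)) = (2,7) ∈ E(G2) ✓
All 29 edges of G1 map to edges of G2, and |E(G1)| = |E(G2)| = 29, so φ is a bijection on edges as well as vertices. Hence G1 ≅ G2.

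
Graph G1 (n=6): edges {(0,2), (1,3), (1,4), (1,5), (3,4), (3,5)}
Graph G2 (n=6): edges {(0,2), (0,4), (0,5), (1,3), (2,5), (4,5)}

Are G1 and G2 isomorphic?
Yes, isomorphic

The graphs are isomorphic.
One valid mapping φ: V(G1) → V(G2): 0→3, 1→0, 2→1, 3→5, 4→4, 5→2

Verify φ preserves adjacency — for each edge of G1, its image is an edge of G2:
  (0,2) → (φ(0),φ(2)) = (1,3) ∈ E(G2) ✓
  (1,3) → (φ(1),φ(3)) = (0,5) ∈ E(G2) ✓
  (1,4) → (φ(1),φ(4)) = (0,4) ∈ E(G2) ✓
  (1,5) → (φ(1),φ(5)) = (0,2) ∈ E(G2) ✓
  (3,4) → (φ(3),φ(4)) = (4,5) ∈ E(G2) ✓
  (3,5) → (φ(3),φ(5)) = (2,5) ∈ E(G2) ✓
All 6 edges of G1 map to edges of G2, and |E(G1)| = |E(G2)| = 6, so φ is a bijection on edges as well as vertices. Hence G1 ≅ G2.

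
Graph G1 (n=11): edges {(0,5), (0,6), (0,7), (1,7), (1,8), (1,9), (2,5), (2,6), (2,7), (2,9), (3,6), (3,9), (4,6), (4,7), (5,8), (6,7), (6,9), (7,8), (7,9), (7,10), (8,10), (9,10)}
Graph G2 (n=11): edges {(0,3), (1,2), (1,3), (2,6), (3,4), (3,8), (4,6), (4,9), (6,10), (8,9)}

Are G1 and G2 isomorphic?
No, not isomorphic

The graphs are NOT isomorphic.

Connected components of G1: 1 component(s) with vertex sets [[0, 1, 2, 3, 4, 5, 6, 7, 8, 9, 10]], sizes [11].
Connected components of G2: 3 component(s) with vertex sets [[5], [7], [0, 1, 2, 3, 4, 6, 8, 9, 10]], sizes [1, 1, 9].
The number of connected components (and the multiset of component sizes) is an isomorphism invariant — an isomorphism maps each component of G1 bijectively onto a component of G2. Since G1 has 1 component(s) and G2 has 3, they cannot be isomorphic.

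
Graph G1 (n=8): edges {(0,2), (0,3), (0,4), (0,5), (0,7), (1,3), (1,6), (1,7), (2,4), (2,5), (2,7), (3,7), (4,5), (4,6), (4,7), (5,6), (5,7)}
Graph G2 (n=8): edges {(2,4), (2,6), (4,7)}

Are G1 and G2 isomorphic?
No, not isomorphic

The graphs are NOT isomorphic.

Connected components of G1: 1 component(s) with vertex sets [[0, 1, 2, 3, 4, 5, 6, 7]], sizes [8].
Connected components of G2: 5 component(s) with vertex sets [[0], [1], [3], [5], [2, 4, 6, 7]], sizes [1, 1, 1, 1, 4].
The number of connected components (and the multiset of component sizes) is an isomorphism invariant — an isomorphism maps each component of G1 bijectively onto a component of G2. Since G1 has 1 component(s) and G2 has 5, they cannot be isomorphic.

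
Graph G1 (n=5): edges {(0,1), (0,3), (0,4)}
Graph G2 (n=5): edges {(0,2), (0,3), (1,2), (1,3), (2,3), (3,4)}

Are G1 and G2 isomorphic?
No, not isomorphic

The graphs are NOT isomorphic.

Degrees in G1: deg(0)=3, deg(1)=1, deg(2)=0, deg(3)=1, deg(4)=1.
Sorted degree sequence of G1: [3, 1, 1, 1, 0].
Degrees in G2: deg(0)=2, deg(1)=2, deg(2)=3, deg(3)=4, deg(4)=1.
Sorted degree sequence of G2: [4, 3, 2, 2, 1].
The (sorted) degree sequence is an isomorphism invariant, so since G1 and G2 have different degree sequences they cannot be isomorphic.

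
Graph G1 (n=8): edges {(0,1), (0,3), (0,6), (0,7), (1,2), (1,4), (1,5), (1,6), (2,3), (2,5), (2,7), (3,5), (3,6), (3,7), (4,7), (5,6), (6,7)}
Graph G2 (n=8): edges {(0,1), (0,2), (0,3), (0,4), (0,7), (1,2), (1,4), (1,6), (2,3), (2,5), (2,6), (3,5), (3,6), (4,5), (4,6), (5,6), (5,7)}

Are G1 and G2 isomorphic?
Yes, isomorphic

The graphs are isomorphic.
One valid mapping φ: V(G1) → V(G2): 0→3, 1→0, 2→4, 3→6, 4→7, 5→1, 6→2, 7→5

Verify φ preserves adjacency — for each edge of G1, its image is an edge of G2:
  (0,1) → (φ(0),φ(1)) = (0,3) ∈ E(G2) ✓
  (0,3) → (φ(0),φ(3)) = (3,6) ∈ E(G2) ✓
  (0,6) → (φ(0),φ(6)) = (2,3) ∈ E(G2) ✓
  (0,7) → (φ(0),φ(7)) = (3,5) ∈ E(G2) ✓
  (1,2) → (φ(1),φ(2)) = (0,4) ∈ E(G2) ✓
  (1,4) → (φ(1),φ(4)) = (0,7) ∈ E(G2) ✓
  (1,5) → (φ(1),φ(5)) = (0,1) ∈ E(G2) ✓
  (1,6) → (φ(1),φ(6)) = (0,2) ∈ E(G2) ✓
  (2,3) → (φ(2),φ(3)) = (4,6) ∈ E(G2) ✓
  (2,5) → (φ(2),φ(5)) = (1,4) ∈ E(G2) ✓
  (2,7) → (φ(2),φ(7)) = (4,5) ∈ E(G2) ✓
  (3,5) → (φ(3),φ(5)) = (1,6) ∈ E(G2) ✓
  (3,6) → (φ(3),φ(6)) = (2,6) ∈ E(G2) ✓
  (3,7) → (φ(3),φ(7)) = (5,6) ∈ E(G2) ✓
  (4,7) → (φ(4),φ(7)) = (5,7) ∈ E(G2) ✓
  (5,6) → (φ(5),φ(6)) = (1,2) ∈ E(G2) ✓
  (6,7) → (φ(6),φ(7)) = (2,5) ∈ E(G2) ✓
All 17 edges of G1 map to edges of G2, and |E(G1)| = |E(G2)| = 17, so φ is a bijection on edges as well as vertices. Hence G1 ≅ G2.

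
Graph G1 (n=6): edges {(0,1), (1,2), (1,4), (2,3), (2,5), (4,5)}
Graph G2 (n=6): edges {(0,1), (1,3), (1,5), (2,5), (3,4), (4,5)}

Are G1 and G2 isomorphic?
Yes, isomorphic

The graphs are isomorphic.
One valid mapping φ: V(G1) → V(G2): 0→0, 1→1, 2→5, 3→2, 4→3, 5→4

Verify φ preserves adjacency — for each edge of G1, its image is an edge of G2:
  (0,1) → (φ(0),φ(1)) = (0,1) ∈ E(G2) ✓
  (1,2) → (φ(1),φ(2)) = (1,5) ∈ E(G2) ✓
  (1,4) → (φ(1),φ(4)) = (1,3) ∈ E(G2) ✓
  (2,3) → (φ(2),φ(3)) = (2,5) ∈ E(G2) ✓
  (2,5) → (φ(2),φ(5)) = (4,5) ∈ E(G2) ✓
  (4,5) → (φ(4),φ(5)) = (3,4) ∈ E(G2) ✓
All 6 edges of G1 map to edges of G2, and |E(G1)| = |E(G2)| = 6, so φ is a bijection on edges as well as vertices. Hence G1 ≅ G2.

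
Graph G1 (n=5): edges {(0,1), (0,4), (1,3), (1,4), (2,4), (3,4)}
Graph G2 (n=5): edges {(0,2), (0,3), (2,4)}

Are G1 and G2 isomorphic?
No, not isomorphic

The graphs are NOT isomorphic.

Counting triangles (3-cliques): G1 has 2, G2 has 0.
Triangle count is an isomorphism invariant, so differing triangle counts rule out isomorphism.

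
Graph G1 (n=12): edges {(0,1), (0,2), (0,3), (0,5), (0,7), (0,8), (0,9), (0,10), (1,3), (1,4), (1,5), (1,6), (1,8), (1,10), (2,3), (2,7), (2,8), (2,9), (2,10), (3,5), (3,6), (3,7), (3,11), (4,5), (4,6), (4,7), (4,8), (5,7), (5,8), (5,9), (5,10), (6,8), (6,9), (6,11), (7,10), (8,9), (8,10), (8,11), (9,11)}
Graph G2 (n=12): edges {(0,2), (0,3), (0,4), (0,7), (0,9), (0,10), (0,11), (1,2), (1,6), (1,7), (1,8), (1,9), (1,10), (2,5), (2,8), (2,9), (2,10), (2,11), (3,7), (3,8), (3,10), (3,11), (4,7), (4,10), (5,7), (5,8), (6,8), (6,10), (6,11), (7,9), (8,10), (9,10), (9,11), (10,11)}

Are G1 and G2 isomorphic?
No, not isomorphic

The graphs are NOT isomorphic.

Degrees in G1: deg(0)=8, deg(1)=7, deg(2)=6, deg(3)=7, deg(4)=5, deg(5)=8, deg(6)=6, deg(7)=6, deg(8)=9, deg(9)=6, deg(10)=6, deg(11)=4.
Sorted degree sequence of G1: [9, 8, 8, 7, 7, 6, 6, 6, 6, 6, 5, 4].
Degrees in G2: deg(0)=7, deg(1)=6, deg(2)=7, deg(3)=5, deg(4)=3, deg(5)=3, deg(6)=4, deg(7)=6, deg(8)=6, deg(9)=6, deg(10)=9, deg(11)=6.
Sorted degree sequence of G2: [9, 7, 7, 6, 6, 6, 6, 6, 5, 4, 3, 3].
The (sorted) degree sequence is an isomorphism invariant, so since G1 and G2 have different degree sequences they cannot be isomorphic.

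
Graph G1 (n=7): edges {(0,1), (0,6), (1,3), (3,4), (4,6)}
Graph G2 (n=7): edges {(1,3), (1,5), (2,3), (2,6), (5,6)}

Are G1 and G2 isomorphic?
Yes, isomorphic

The graphs are isomorphic.
One valid mapping φ: V(G1) → V(G2): 0→2, 1→3, 2→4, 3→1, 4→5, 5→0, 6→6

Verify φ preserves adjacency — for each edge of G1, its image is an edge of G2:
  (0,1) → (φ(0),φ(1)) = (2,3) ∈ E(G2) ✓
  (0,6) → (φ(0),φ(6)) = (2,6) ∈ E(G2) ✓
  (1,3) → (φ(1),φ(3)) = (1,3) ∈ E(G2) ✓
  (3,4) → (φ(3),φ(4)) = (1,5) ∈ E(G2) ✓
  (4,6) → (φ(4),φ(6)) = (5,6) ∈ E(G2) ✓
All 5 edges of G1 map to edges of G2, and |E(G1)| = |E(G2)| = 5, so φ is a bijection on edges as well as vertices. Hence G1 ≅ G2.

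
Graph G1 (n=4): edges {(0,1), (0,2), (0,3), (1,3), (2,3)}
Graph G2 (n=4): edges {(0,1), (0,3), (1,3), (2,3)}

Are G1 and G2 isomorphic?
No, not isomorphic

The graphs are NOT isomorphic.

Counting triangles (3-cliques): G1 has 2, G2 has 1.
Triangle count is an isomorphism invariant, so differing triangle counts rule out isomorphism.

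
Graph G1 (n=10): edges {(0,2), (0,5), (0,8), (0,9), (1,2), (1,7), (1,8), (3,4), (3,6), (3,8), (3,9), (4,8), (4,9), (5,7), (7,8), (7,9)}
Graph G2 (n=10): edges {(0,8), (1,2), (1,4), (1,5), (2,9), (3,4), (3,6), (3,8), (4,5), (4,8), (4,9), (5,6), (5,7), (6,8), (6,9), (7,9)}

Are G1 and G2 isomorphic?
Yes, isomorphic

The graphs are isomorphic.
One valid mapping φ: V(G1) → V(G2): 0→9, 1→1, 2→2, 3→8, 4→3, 5→7, 6→0, 7→5, 8→4, 9→6

Verify φ preserves adjacency — for each edge of G1, its image is an edge of G2:
  (0,2) → (φ(0),φ(2)) = (2,9) ∈ E(G2) ✓
  (0,5) → (φ(0),φ(5)) = (7,9) ∈ E(G2) ✓
  (0,8) → (φ(0),φ(8)) = (4,9) ∈ E(G2) ✓
  (0,9) → (φ(0),φ(9)) = (6,9) ∈ E(G2) ✓
  (1,2) → (φ(1),φ(2)) = (1,2) ∈ E(G2) ✓
  (1,7) → (φ(1),φ(7)) = (1,5) ∈ E(G2) ✓
  (1,8) → (φ(1),φ(8)) = (1,4) ∈ E(G2) ✓
  (3,4) → (φ(3),φ(4)) = (3,8) ∈ E(G2) ✓
  (3,6) → (φ(3),φ(6)) = (0,8) ∈ E(G2) ✓
  (3,8) → (φ(3),φ(8)) = (4,8) ∈ E(G2) ✓
  (3,9) → (φ(3),φ(9)) = (6,8) ∈ E(G2) ✓
  (4,8) → (φ(4),φ(8)) = (3,4) ∈ E(G2) ✓
  (4,9) → (φ(4),φ(9)) = (3,6) ∈ E(G2) ✓
  (5,7) → (φ(5),φ(7)) = (5,7) ∈ E(G2) ✓
  (7,8) → (φ(7),φ(8)) = (4,5) ∈ E(G2) ✓
  (7,9) → (φ(7),φ(9)) = (5,6) ∈ E(G2) ✓
All 16 edges of G1 map to edges of G2, and |E(G1)| = |E(G2)| = 16, so φ is a bijection on edges as well as vertices. Hence G1 ≅ G2.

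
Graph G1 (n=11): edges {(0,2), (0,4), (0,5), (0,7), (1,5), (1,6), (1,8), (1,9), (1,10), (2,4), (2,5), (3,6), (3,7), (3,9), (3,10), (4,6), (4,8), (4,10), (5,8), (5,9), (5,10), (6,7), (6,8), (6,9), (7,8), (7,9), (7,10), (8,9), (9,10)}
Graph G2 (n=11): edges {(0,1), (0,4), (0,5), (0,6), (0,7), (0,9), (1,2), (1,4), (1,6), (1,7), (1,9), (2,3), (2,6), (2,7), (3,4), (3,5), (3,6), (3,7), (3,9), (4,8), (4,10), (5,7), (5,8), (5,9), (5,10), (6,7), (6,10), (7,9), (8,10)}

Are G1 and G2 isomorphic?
Yes, isomorphic

The graphs are isomorphic.
One valid mapping φ: V(G1) → V(G2): 0→10, 1→9, 2→8, 3→2, 4→4, 5→5, 6→1, 7→6, 8→0, 9→7, 10→3

Verify φ preserves adjacency — for each edge of G1, its image is an edge of G2:
  (0,2) → (φ(0),φ(2)) = (8,10) ∈ E(G2) ✓
  (0,4) → (φ(0),φ(4)) = (4,10) ∈ E(G2) ✓
  (0,5) → (φ(0),φ(5)) = (5,10) ∈ E(G2) ✓
  (0,7) → (φ(0),φ(7)) = (6,10) ∈ E(G2) ✓
  (1,5) → (φ(1),φ(5)) = (5,9) ∈ E(G2) ✓
  (1,6) → (φ(1),φ(6)) = (1,9) ∈ E(G2) ✓
  (1,8) → (φ(1),φ(8)) = (0,9) ∈ E(G2) ✓
  (1,9) → (φ(1),φ(9)) = (7,9) ∈ E(G2) ✓
  (1,10) → (φ(1),φ(10)) = (3,9) ∈ E(G2) ✓
  (2,4) → (φ(2),φ(4)) = (4,8) ∈ E(G2) ✓
  (2,5) → (φ(2),φ(5)) = (5,8) ∈ E(G2) ✓
  (3,6) → (φ(3),φ(6)) = (1,2) ∈ E(G2) ✓
  (3,7) → (φ(3),φ(7)) = (2,6) ∈ E(G2) ✓
  (3,9) → (φ(3),φ(9)) = (2,7) ∈ E(G2) ✓
  (3,10) → (φ(3),φ(10)) = (2,3) ∈ E(G2) ✓
  (4,6) → (φ(4),φ(6)) = (1,4) ∈ E(G2) ✓
  (4,8) → (φ(4),φ(8)) = (0,4) ∈ E(G2) ✓
  (4,10) → (φ(4),φ(10)) = (3,4) ∈ E(G2) ✓
  (5,8) → (φ(5),φ(8)) = (0,5) ∈ E(G2) ✓
  (5,9) → (φ(5),φ(9)) = (5,7) ∈ E(G2) ✓
  (5,10) → (φ(5),φ(10)) = (3,5) ∈ E(G2) ✓
  (6,7) → (φ(6),φ(7)) = (1,6) ∈ E(G2) ✓
  (6,8) → (φ(6),φ(8)) = (0,1) ∈ E(G2) ✓
  (6,9) → (φ(6),φ(9)) = (1,7) ∈ E(G2) ✓
  (7,8) → (φ(7),φ(8)) = (0,6) ∈ E(G2) ✓
  (7,9) → (φ(7),φ(9)) = (6,7) ∈ E(G2) ✓
  (7,10) → (φ(7),φ(10)) = (3,6) ∈ E(G2) ✓
  (8,9) → (φ(8),φ(9)) = (0,7) ∈ E(G2) ✓
  (9,10) → (φ(9),φ(10)) = (3,7) ∈ E(G2) ✓
All 29 edges of G1 map to edges of G2, and |E(G1)| = |E(G2)| = 29, so φ is a bijection on edges as well as vertices. Hence G1 ≅ G2.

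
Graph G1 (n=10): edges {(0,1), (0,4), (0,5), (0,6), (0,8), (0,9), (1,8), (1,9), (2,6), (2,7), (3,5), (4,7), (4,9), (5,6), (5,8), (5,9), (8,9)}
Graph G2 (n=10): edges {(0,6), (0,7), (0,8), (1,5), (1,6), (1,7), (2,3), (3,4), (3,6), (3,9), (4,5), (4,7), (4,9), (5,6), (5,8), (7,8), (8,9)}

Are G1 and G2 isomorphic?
No, not isomorphic

The graphs are NOT isomorphic.

Degrees in G1: deg(0)=6, deg(1)=3, deg(2)=2, deg(3)=1, deg(4)=3, deg(5)=5, deg(6)=3, deg(7)=2, deg(8)=4, deg(9)=5.
Sorted degree sequence of G1: [6, 5, 5, 4, 3, 3, 3, 2, 2, 1].
Degrees in G2: deg(0)=3, deg(1)=3, deg(2)=1, deg(3)=4, deg(4)=4, deg(5)=4, deg(6)=4, deg(7)=4, deg(8)=4, deg(9)=3.
Sorted degree sequence of G2: [4, 4, 4, 4, 4, 4, 3, 3, 3, 1].
The (sorted) degree sequence is an isomorphism invariant, so since G1 and G2 have different degree sequences they cannot be isomorphic.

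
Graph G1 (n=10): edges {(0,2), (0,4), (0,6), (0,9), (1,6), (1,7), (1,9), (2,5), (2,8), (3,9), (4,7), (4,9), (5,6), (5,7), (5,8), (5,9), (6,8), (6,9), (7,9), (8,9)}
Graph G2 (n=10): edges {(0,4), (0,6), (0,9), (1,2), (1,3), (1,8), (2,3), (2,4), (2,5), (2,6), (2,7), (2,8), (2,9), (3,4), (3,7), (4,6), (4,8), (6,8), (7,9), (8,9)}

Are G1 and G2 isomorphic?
Yes, isomorphic

The graphs are isomorphic.
One valid mapping φ: V(G1) → V(G2): 0→9, 1→1, 2→0, 3→5, 4→7, 5→4, 6→8, 7→3, 8→6, 9→2

Verify φ preserves adjacency — for each edge of G1, its image is an edge of G2:
  (0,2) → (φ(0),φ(2)) = (0,9) ∈ E(G2) ✓
  (0,4) → (φ(0),φ(4)) = (7,9) ∈ E(G2) ✓
  (0,6) → (φ(0),φ(6)) = (8,9) ∈ E(G2) ✓
  (0,9) → (φ(0),φ(9)) = (2,9) ∈ E(G2) ✓
  (1,6) → (φ(1),φ(6)) = (1,8) ∈ E(G2) ✓
  (1,7) → (φ(1),φ(7)) = (1,3) ∈ E(G2) ✓
  (1,9) → (φ(1),φ(9)) = (1,2) ∈ E(G2) ✓
  (2,5) → (φ(2),φ(5)) = (0,4) ∈ E(G2) ✓
  (2,8) → (φ(2),φ(8)) = (0,6) ∈ E(G2) ✓
  (3,9) → (φ(3),φ(9)) = (2,5) ∈ E(G2) ✓
  (4,7) → (φ(4),φ(7)) = (3,7) ∈ E(G2) ✓
  (4,9) → (φ(4),φ(9)) = (2,7) ∈ E(G2) ✓
  (5,6) → (φ(5),φ(6)) = (4,8) ∈ E(G2) ✓
  (5,7) → (φ(5),φ(7)) = (3,4) ∈ E(G2) ✓
  (5,8) → (φ(5),φ(8)) = (4,6) ∈ E(G2) ✓
  (5,9) → (φ(5),φ(9)) = (2,4) ∈ E(G2) ✓
  (6,8) → (φ(6),φ(8)) = (6,8) ∈ E(G2) ✓
  (6,9) → (φ(6),φ(9)) = (2,8) ∈ E(G2) ✓
  (7,9) → (φ(7),φ(9)) = (2,3) ∈ E(G2) ✓
  (8,9) → (φ(8),φ(9)) = (2,6) ∈ E(G2) ✓
All 20 edges of G1 map to edges of G2, and |E(G1)| = |E(G2)| = 20, so φ is a bijection on edges as well as vertices. Hence G1 ≅ G2.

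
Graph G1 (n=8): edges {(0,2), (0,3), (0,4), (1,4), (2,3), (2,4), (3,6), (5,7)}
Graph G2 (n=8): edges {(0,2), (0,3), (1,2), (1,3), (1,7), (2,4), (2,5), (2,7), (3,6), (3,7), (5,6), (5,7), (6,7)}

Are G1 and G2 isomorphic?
No, not isomorphic

The graphs are NOT isomorphic.

Counting triangles (3-cliques): G1 has 2, G2 has 5.
Triangle count is an isomorphism invariant, so differing triangle counts rule out isomorphism.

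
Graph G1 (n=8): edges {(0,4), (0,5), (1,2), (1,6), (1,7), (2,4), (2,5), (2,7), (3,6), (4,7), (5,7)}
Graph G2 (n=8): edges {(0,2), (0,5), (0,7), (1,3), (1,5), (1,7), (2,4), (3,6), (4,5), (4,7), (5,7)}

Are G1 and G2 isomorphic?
Yes, isomorphic

The graphs are isomorphic.
One valid mapping φ: V(G1) → V(G2): 0→2, 1→1, 2→7, 3→6, 4→4, 5→0, 6→3, 7→5

Verify φ preserves adjacency — for each edge of G1, its image is an edge of G2:
  (0,4) → (φ(0),φ(4)) = (2,4) ∈ E(G2) ✓
  (0,5) → (φ(0),φ(5)) = (0,2) ∈ E(G2) ✓
  (1,2) → (φ(1),φ(2)) = (1,7) ∈ E(G2) ✓
  (1,6) → (φ(1),φ(6)) = (1,3) ∈ E(G2) ✓
  (1,7) → (φ(1),φ(7)) = (1,5) ∈ E(G2) ✓
  (2,4) → (φ(2),φ(4)) = (4,7) ∈ E(G2) ✓
  (2,5) → (φ(2),φ(5)) = (0,7) ∈ E(G2) ✓
  (2,7) → (φ(2),φ(7)) = (5,7) ∈ E(G2) ✓
  (3,6) → (φ(3),φ(6)) = (3,6) ∈ E(G2) ✓
  (4,7) → (φ(4),φ(7)) = (4,5) ∈ E(G2) ✓
  (5,7) → (φ(5),φ(7)) = (0,5) ∈ E(G2) ✓
All 11 edges of G1 map to edges of G2, and |E(G1)| = |E(G2)| = 11, so φ is a bijection on edges as well as vertices. Hence G1 ≅ G2.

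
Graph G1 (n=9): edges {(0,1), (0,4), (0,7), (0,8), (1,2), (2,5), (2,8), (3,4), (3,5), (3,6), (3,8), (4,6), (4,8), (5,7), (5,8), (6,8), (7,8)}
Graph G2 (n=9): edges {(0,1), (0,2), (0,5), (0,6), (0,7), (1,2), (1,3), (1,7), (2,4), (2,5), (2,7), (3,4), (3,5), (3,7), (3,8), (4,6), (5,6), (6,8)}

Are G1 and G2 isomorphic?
No, not isomorphic

The graphs are NOT isomorphic.

Degrees in G1: deg(0)=4, deg(1)=2, deg(2)=3, deg(3)=4, deg(4)=4, deg(5)=4, deg(6)=3, deg(7)=3, deg(8)=7.
Sorted degree sequence of G1: [7, 4, 4, 4, 4, 3, 3, 3, 2].
Degrees in G2: deg(0)=5, deg(1)=4, deg(2)=5, deg(3)=5, deg(4)=3, deg(5)=4, deg(6)=4, deg(7)=4, deg(8)=2.
Sorted degree sequence of G2: [5, 5, 5, 4, 4, 4, 4, 3, 2].
The (sorted) degree sequence is an isomorphism invariant, so since G1 and G2 have different degree sequences they cannot be isomorphic.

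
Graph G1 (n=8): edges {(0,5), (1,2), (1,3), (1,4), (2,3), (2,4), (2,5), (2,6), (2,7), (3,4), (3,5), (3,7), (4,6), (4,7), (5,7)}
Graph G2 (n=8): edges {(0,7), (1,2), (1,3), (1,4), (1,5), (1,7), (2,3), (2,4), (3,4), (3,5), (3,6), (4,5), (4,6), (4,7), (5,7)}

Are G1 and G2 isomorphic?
Yes, isomorphic

The graphs are isomorphic.
One valid mapping φ: V(G1) → V(G2): 0→0, 1→2, 2→4, 3→1, 4→3, 5→7, 6→6, 7→5

Verify φ preserves adjacency — for each edge of G1, its image is an edge of G2:
  (0,5) → (φ(0),φ(5)) = (0,7) ∈ E(G2) ✓
  (1,2) → (φ(1),φ(2)) = (2,4) ∈ E(G2) ✓
  (1,3) → (φ(1),φ(3)) = (1,2) ∈ E(G2) ✓
  (1,4) → (φ(1),φ(4)) = (2,3) ∈ E(G2) ✓
  (2,3) → (φ(2),φ(3)) = (1,4) ∈ E(G2) ✓
  (2,4) → (φ(2),φ(4)) = (3,4) ∈ E(G2) ✓
  (2,5) → (φ(2),φ(5)) = (4,7) ∈ E(G2) ✓
  (2,6) → (φ(2),φ(6)) = (4,6) ∈ E(G2) ✓
  (2,7) → (φ(2),φ(7)) = (4,5) ∈ E(G2) ✓
  (3,4) → (φ(3),φ(4)) = (1,3) ∈ E(G2) ✓
  (3,5) → (φ(3),φ(5)) = (1,7) ∈ E(G2) ✓
  (3,7) → (φ(3),φ(7)) = (1,5) ∈ E(G2) ✓
  (4,6) → (φ(4),φ(6)) = (3,6) ∈ E(G2) ✓
  (4,7) → (φ(4),φ(7)) = (3,5) ∈ E(G2) ✓
  (5,7) → (φ(5),φ(7)) = (5,7) ∈ E(G2) ✓
All 15 edges of G1 map to edges of G2, and |E(G1)| = |E(G2)| = 15, so φ is a bijection on edges as well as vertices. Hence G1 ≅ G2.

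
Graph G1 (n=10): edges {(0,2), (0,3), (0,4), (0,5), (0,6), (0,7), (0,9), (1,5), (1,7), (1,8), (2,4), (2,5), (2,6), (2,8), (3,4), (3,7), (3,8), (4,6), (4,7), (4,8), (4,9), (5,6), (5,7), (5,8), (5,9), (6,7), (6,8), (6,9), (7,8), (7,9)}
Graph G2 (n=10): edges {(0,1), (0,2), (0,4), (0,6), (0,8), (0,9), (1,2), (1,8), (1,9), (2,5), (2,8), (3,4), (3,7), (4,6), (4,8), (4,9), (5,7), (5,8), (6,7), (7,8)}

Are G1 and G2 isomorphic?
No, not isomorphic

The graphs are NOT isomorphic.

Degrees in G1: deg(0)=7, deg(1)=3, deg(2)=5, deg(3)=4, deg(4)=7, deg(5)=7, deg(6)=7, deg(7)=8, deg(8)=7, deg(9)=5.
Sorted degree sequence of G1: [8, 7, 7, 7, 7, 7, 5, 5, 4, 3].
Degrees in G2: deg(0)=6, deg(1)=4, deg(2)=4, deg(3)=2, deg(4)=5, deg(5)=3, deg(6)=3, deg(7)=4, deg(8)=6, deg(9)=3.
Sorted degree sequence of G2: [6, 6, 5, 4, 4, 4, 3, 3, 3, 2].
The (sorted) degree sequence is an isomorphism invariant, so since G1 and G2 have different degree sequences they cannot be isomorphic.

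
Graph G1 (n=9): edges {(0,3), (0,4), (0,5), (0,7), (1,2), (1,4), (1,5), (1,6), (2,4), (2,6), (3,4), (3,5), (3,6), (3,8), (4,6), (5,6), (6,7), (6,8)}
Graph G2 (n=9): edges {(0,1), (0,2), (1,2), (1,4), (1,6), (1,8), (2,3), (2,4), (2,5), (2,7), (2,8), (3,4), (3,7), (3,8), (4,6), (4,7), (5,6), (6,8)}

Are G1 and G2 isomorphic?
Yes, isomorphic

The graphs are isomorphic.
One valid mapping φ: V(G1) → V(G2): 0→6, 1→3, 2→7, 3→1, 4→4, 5→8, 6→2, 7→5, 8→0

Verify φ preserves adjacency — for each edge of G1, its image is an edge of G2:
  (0,3) → (φ(0),φ(3)) = (1,6) ∈ E(G2) ✓
  (0,4) → (φ(0),φ(4)) = (4,6) ∈ E(G2) ✓
  (0,5) → (φ(0),φ(5)) = (6,8) ∈ E(G2) ✓
  (0,7) → (φ(0),φ(7)) = (5,6) ∈ E(G2) ✓
  (1,2) → (φ(1),φ(2)) = (3,7) ∈ E(G2) ✓
  (1,4) → (φ(1),φ(4)) = (3,4) ∈ E(G2) ✓
  (1,5) → (φ(1),φ(5)) = (3,8) ∈ E(G2) ✓
  (1,6) → (φ(1),φ(6)) = (2,3) ∈ E(G2) ✓
  (2,4) → (φ(2),φ(4)) = (4,7) ∈ E(G2) ✓
  (2,6) → (φ(2),φ(6)) = (2,7) ∈ E(G2) ✓
  (3,4) → (φ(3),φ(4)) = (1,4) ∈ E(G2) ✓
  (3,5) → (φ(3),φ(5)) = (1,8) ∈ E(G2) ✓
  (3,6) → (φ(3),φ(6)) = (1,2) ∈ E(G2) ✓
  (3,8) → (φ(3),φ(8)) = (0,1) ∈ E(G2) ✓
  (4,6) → (φ(4),φ(6)) = (2,4) ∈ E(G2) ✓
  (5,6) → (φ(5),φ(6)) = (2,8) ∈ E(G2) ✓
  (6,7) → (φ(6),φ(7)) = (2,5) ∈ E(G2) ✓
  (6,8) → (φ(6),φ(8)) = (0,2) ∈ E(G2) ✓
All 18 edges of G1 map to edges of G2, and |E(G1)| = |E(G2)| = 18, so φ is a bijection on edges as well as vertices. Hence G1 ≅ G2.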